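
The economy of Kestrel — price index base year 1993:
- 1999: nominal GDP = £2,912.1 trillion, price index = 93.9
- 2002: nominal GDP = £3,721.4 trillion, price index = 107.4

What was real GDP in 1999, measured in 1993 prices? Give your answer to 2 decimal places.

£3,101.28 trillion

Real GDP = Nominal / (price index/100) = 2912.1 / 0.939 = 3101.28.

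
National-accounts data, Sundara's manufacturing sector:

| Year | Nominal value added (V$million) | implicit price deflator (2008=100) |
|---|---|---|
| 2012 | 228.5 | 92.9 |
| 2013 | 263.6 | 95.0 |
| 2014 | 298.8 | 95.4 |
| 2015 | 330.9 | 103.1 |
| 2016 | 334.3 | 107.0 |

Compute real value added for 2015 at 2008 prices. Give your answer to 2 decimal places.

V$320.95 million

Real value added 2015 = 330.9 / 1.031 = 320.95.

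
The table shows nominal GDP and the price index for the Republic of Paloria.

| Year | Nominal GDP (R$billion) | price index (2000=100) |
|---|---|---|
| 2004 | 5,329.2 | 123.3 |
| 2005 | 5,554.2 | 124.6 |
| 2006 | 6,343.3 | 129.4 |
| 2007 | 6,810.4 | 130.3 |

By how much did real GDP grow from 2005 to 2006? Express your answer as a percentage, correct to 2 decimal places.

9.97%

Real GDP 2005 = 5554.2/1.246 = 4457.62.
Real GDP 2006 = 6343.3/1.294 = 4902.09.
Change = 4902.09/4457.62 − 1 = 0.0997.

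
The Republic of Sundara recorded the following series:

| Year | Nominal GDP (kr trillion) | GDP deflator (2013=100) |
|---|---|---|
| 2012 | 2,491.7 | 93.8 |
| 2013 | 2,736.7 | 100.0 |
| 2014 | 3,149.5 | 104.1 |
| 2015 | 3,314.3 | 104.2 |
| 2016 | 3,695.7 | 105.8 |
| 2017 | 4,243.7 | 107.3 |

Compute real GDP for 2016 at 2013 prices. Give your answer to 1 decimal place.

Real GDP 2016 = 3695.7 / 1.058 = 3493.10.

kr 3,493.1 trillion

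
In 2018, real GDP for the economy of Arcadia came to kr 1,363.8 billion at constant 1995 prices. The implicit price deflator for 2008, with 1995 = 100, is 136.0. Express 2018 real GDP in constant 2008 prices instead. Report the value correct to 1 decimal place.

kr 1,854.8 billion

Real GDP in 2008 prices = Real GDP in 1995 prices × (P_2008/P_1995) = 1363.8 × 1.360 = 1854.77.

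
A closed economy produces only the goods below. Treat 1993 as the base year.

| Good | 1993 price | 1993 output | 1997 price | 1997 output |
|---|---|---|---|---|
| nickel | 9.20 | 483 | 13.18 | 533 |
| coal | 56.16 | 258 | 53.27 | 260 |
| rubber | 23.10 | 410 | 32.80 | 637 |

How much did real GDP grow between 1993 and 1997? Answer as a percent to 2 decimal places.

20.48%

Real GDP 1993 = Nominal GDP 1993 = 9.20·483 + 56.16·258 + 23.10·410 = 28403.88.
Real GDP 1997 (at 1993 prices) = 9.20·533 + 56.16·260 + 23.10·637 = 34219.90.
Real growth = 34219.90/28403.88 − 1 = 0.2048.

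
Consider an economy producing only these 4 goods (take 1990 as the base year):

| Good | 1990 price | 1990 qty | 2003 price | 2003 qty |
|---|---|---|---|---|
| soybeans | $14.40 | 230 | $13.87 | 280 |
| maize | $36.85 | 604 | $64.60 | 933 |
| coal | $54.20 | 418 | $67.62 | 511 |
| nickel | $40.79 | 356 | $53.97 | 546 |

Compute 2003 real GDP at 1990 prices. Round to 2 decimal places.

$88380.59

Real GDP 2003 = Σ (p_1990 × q_2003) = 14.40·280 + 36.85·933 + 54.20·511 + 40.79·546 = 88380.59.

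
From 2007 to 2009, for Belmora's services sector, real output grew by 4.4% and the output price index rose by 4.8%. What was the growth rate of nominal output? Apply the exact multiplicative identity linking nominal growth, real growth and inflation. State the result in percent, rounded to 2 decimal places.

(1 + g_nom) = (1 + g_real)(1 + π) = 1.0440 × 1.0480 = 1.09411.

9.41%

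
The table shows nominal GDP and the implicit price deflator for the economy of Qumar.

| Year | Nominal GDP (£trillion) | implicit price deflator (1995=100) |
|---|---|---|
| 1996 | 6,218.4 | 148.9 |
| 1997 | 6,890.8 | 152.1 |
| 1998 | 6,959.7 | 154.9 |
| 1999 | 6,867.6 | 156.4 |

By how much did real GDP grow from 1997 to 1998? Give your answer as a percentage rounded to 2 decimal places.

Real GDP 1997 = 6890.8/1.521 = 4530.44.
Real GDP 1998 = 6959.7/1.549 = 4493.03.
Change = 4493.03/4530.44 − 1 = -0.0083.

-0.83%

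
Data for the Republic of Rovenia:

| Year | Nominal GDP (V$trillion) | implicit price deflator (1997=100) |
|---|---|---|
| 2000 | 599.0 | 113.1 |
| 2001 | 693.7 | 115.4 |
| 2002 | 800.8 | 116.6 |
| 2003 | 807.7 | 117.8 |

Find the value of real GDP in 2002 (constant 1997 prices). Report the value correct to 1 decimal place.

Real GDP 2002 = 800.8 / 1.166 = 686.79.

V$686.8 trillion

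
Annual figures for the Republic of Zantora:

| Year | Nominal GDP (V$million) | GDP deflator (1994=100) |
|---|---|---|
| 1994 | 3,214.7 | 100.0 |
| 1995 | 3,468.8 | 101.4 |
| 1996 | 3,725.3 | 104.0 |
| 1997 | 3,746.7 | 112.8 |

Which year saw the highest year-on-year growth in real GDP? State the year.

1995: real = 3468.8/1.014 = 3420.91; growth vs 1994 (3214.70) = 6.41%.
1996: real = 3725.3/1.040 = 3582.02; growth vs 1995 (3420.91) = 4.71%.
1997: real = 3746.7/1.128 = 3321.54; growth vs 1996 (3582.02) = -7.27%.

1995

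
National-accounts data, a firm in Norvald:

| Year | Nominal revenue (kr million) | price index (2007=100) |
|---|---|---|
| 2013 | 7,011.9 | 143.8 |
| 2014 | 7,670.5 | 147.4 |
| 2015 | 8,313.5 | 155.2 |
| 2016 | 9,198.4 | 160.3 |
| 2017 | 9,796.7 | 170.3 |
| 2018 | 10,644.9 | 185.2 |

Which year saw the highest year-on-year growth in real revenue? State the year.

2016

2014: real = 7670.5/1.474 = 5203.87; growth vs 2013 (4876.15) = 6.72%.
2015: real = 8313.5/1.552 = 5356.64; growth vs 2014 (5203.87) = 2.94%.
2016: real = 9198.4/1.603 = 5738.24; growth vs 2015 (5356.64) = 7.12%.
2017: real = 9796.7/1.703 = 5752.61; growth vs 2016 (5738.24) = 0.25%.
2018: real = 10644.9/1.852 = 5747.79; growth vs 2017 (5752.61) = -0.08%.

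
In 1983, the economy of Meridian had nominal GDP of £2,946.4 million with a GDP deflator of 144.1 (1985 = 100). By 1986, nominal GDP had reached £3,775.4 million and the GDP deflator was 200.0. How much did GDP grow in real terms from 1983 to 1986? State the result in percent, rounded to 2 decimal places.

-7.68%

Real GDP 1983 = 2946.4 / 1.441 = 2044.69.
Real GDP 1986 = 3775.4 / 2.000 = 1887.70.
Real growth = 1887.70 / 2044.69 − 1 = -0.0768.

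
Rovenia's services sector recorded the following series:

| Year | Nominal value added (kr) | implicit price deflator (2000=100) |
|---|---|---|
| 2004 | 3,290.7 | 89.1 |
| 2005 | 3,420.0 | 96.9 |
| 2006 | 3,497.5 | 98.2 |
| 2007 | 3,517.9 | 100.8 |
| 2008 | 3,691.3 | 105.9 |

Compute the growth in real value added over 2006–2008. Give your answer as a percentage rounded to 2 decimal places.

Real value added 2006 = 3497.5/0.982 = 3561.61.
Real value added 2008 = 3691.3/1.059 = 3485.65.
Change = 3485.65/3561.61 − 1 = -0.0213.

-2.13%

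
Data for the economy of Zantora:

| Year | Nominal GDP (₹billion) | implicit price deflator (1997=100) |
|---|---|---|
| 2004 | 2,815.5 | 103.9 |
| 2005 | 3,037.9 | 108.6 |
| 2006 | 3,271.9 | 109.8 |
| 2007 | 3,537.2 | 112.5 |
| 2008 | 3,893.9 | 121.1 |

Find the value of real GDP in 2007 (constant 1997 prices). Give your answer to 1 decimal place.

₹3,144.2 billion

Real GDP 2007 = 3537.2 / 1.125 = 3144.18.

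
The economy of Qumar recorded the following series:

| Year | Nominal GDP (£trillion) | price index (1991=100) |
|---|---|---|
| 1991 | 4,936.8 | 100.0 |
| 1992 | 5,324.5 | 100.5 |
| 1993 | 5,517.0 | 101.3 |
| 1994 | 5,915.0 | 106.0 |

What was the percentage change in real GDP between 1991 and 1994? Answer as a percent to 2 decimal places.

13.03%

Real GDP 1991 = 4936.8/1.000 = 4936.80.
Real GDP 1994 = 5915.0/1.060 = 5580.19.
Change = 5580.19/4936.80 − 1 = 0.1303.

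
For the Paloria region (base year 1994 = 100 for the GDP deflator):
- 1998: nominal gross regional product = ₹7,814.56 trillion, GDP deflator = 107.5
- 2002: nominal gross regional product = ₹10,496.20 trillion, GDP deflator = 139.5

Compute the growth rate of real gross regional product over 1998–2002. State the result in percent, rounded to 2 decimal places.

Real gross regional product 1998 = 7814.56 / 1.075 = 7269.36.
Real gross regional product 2002 = 10496.20 / 1.395 = 7524.16.
Real growth = 7524.16 / 7269.36 − 1 = 0.0351.

3.51%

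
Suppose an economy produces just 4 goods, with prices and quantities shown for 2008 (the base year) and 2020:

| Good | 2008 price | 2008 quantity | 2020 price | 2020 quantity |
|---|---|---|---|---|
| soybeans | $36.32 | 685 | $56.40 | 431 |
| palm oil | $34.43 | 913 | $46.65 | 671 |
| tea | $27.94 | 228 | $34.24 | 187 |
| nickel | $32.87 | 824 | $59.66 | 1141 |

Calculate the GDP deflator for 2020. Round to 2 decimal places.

159.64

Nominal GDP 2020 = 56.40·431 + 46.65·671 + 34.24·187 + 59.66·1141 = 130085.49.
Real GDP 2020 (at 2008 prices) = 36.32·431 + 34.43·671 + 27.94·187 + 32.87·1141 = 81485.90.
Deflator = Nominal/Real × 100 = 130085.49/81485.90 × 100 = 159.642.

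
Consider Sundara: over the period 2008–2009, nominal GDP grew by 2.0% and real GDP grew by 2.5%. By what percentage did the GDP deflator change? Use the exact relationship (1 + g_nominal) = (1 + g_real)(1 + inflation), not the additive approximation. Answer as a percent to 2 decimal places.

-0.49%

(1 + g_nom) = (1 + g_real)(1 + π), so π = 1.0200 / 1.0250 − 1 = -0.00488.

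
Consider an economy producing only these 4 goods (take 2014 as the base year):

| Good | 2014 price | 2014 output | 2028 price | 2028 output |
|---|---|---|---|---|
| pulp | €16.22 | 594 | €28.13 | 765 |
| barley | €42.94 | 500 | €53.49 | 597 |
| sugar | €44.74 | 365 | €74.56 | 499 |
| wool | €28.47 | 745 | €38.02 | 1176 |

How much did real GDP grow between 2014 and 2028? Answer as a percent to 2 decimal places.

Real GDP 2014 = Nominal GDP 2014 = 16.22·594 + 42.94·500 + 44.74·365 + 28.47·745 = 68644.93.
Real GDP 2028 (at 2014 prices) = 16.22·765 + 42.94·597 + 44.74·499 + 28.47·1176 = 93849.46.
Real growth = 93849.46/68644.93 − 1 = 0.3672.

36.72%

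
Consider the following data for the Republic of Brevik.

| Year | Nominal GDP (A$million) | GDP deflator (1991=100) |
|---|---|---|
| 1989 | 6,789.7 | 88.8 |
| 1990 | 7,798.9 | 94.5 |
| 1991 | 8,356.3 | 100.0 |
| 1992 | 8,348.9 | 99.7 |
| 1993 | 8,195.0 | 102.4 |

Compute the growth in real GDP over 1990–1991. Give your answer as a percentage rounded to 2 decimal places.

Real GDP 1990 = 7798.9/0.945 = 8252.80.
Real GDP 1991 = 8356.3/1.000 = 8356.30.
Change = 8356.30/8252.80 − 1 = 0.0125.

1.25%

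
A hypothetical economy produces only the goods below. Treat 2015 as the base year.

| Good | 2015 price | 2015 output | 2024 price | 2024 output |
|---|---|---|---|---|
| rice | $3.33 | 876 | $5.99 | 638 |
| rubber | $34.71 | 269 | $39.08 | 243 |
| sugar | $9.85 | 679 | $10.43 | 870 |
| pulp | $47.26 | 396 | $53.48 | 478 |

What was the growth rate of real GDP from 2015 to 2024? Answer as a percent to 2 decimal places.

10.79%

Real GDP 2015 = Nominal GDP 2015 = 3.33·876 + 34.71·269 + 9.85·679 + 47.26·396 = 37657.18.
Real GDP 2024 (at 2015 prices) = 3.33·638 + 34.71·243 + 9.85·870 + 47.26·478 = 41718.85.
Real growth = 41718.85/37657.18 − 1 = 0.1079.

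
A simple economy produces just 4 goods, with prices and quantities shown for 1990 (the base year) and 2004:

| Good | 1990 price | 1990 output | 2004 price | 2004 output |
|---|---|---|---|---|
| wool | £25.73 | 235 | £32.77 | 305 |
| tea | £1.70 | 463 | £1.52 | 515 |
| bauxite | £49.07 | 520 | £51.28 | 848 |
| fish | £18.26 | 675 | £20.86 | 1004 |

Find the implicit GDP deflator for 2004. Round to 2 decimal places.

Nominal GDP 2004 = 32.77·305 + 1.52·515 + 51.28·848 + 20.86·1004 = 75206.53.
Real GDP 2004 (at 1990 prices) = 25.73·305 + 1.70·515 + 49.07·848 + 18.26·1004 = 68667.55.
Deflator = Nominal/Real × 100 = 75206.53/68667.55 × 100 = 109.523.

109.52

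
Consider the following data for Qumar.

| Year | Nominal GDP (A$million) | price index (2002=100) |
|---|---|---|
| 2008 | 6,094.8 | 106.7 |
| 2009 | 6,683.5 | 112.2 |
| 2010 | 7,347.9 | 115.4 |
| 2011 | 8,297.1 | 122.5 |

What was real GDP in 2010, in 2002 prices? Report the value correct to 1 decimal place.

Real GDP 2010 = 7347.9 / 1.154 = 6367.33.

A$6,367.3 million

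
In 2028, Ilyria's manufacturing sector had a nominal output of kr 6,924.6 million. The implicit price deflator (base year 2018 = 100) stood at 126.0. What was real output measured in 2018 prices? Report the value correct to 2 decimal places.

Real output = Nominal / (implicit price deflator/100) = 6924.6 / 1.260 = 5495.71.

kr 5,495.71 million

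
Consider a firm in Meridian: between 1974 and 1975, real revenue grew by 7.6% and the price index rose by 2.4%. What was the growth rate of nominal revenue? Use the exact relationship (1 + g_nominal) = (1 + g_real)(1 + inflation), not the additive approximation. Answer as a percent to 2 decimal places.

10.18%

(1 + g_nom) = (1 + g_real)(1 + π) = 1.0760 × 1.0240 = 1.10182.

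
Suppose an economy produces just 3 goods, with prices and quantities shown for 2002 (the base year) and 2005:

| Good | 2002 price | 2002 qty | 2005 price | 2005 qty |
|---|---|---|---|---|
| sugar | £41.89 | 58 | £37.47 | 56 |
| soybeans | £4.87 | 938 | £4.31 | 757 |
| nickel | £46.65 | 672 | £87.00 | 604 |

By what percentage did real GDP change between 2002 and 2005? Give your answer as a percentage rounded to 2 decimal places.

-10.79%

Real GDP 2002 = Nominal GDP 2002 = 41.89·58 + 4.87·938 + 46.65·672 = 38346.48.
Real GDP 2005 (at 2002 prices) = 41.89·56 + 4.87·757 + 46.65·604 = 34209.03.
Real growth = 34209.03/38346.48 − 1 = -0.1079.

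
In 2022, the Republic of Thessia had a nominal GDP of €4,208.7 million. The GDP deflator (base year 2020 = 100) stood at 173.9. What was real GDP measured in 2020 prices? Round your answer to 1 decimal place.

€2,420.2 million

Real GDP = Nominal / (GDP deflator/100) = 4208.7 / 1.739 = 2420.18.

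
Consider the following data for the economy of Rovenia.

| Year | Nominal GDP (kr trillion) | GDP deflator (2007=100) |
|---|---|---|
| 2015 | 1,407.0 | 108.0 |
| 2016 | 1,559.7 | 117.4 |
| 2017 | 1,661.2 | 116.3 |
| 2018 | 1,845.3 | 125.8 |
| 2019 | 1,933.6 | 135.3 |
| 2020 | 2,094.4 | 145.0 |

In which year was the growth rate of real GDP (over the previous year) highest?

2016: real = 1559.7/1.174 = 1328.53; growth vs 2015 (1302.78) = 1.98%.
2017: real = 1661.2/1.163 = 1428.37; growth vs 2016 (1328.53) = 7.52%.
2018: real = 1845.3/1.258 = 1466.85; growth vs 2017 (1428.37) = 2.69%.
2019: real = 1933.6/1.353 = 1429.12; growth vs 2018 (1466.85) = -2.57%.
2020: real = 2094.4/1.450 = 1444.41; growth vs 2019 (1429.12) = 1.07%.

2017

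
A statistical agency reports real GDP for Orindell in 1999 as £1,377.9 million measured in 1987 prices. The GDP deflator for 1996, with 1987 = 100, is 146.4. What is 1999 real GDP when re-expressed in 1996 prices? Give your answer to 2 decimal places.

Real GDP in 1996 prices = Real GDP in 1987 prices × (P_1996/P_1987) = 1377.9 × 1.464 = 2017.25.

£2,017.25 million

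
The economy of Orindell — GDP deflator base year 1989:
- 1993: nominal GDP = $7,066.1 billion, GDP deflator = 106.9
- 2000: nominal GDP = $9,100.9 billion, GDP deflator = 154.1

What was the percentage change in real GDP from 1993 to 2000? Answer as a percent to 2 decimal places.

-10.65%

Deflate each year: 1993 → 7066.1/1.069 = 6610.01; 2000 → 9100.9/1.541 = 5905.84.
So real GDP changed by 5905.84/6610.01 − 1 = -0.1065, i.e. -10.65%.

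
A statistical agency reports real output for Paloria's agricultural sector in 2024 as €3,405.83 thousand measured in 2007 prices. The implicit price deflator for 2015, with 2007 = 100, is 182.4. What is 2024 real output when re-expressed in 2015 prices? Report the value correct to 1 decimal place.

Real output in 2015 prices = Real output in 2007 prices × (P_2015/P_2007) = 3405.83 × 1.824 = 6212.23.

€6,212.2 thousand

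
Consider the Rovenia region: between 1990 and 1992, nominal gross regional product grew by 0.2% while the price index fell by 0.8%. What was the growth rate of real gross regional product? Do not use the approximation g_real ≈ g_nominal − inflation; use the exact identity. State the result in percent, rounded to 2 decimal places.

(1 + g_nom) = (1 + g_real)(1 + π), so g_real = 1.0020 / 0.9920 − 1 = 0.01008.

1.01%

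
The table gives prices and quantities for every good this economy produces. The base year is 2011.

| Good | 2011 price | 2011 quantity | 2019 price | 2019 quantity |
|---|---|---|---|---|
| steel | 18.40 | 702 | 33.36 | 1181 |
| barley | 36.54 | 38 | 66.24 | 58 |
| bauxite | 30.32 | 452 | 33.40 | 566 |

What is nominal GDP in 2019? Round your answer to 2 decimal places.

62144.48

Nominal GDP 2019 = Σ (p_2019 × q_2019) = 33.36·1181 + 66.24·58 + 33.40·566 = 62144.48.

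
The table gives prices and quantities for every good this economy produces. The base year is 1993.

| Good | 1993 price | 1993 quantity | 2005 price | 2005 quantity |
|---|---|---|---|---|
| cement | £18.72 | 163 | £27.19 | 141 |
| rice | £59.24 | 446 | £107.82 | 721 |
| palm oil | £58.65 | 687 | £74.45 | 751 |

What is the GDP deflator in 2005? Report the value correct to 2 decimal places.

Nominal GDP 2005 = 27.19·141 + 107.82·721 + 74.45·751 = 137483.96.
Real GDP 2005 (at 1993 prices) = 18.72·141 + 59.24·721 + 58.65·751 = 89397.71.
Deflator = Nominal/Real × 100 = 137483.96/89397.71 × 100 = 153.789.

153.79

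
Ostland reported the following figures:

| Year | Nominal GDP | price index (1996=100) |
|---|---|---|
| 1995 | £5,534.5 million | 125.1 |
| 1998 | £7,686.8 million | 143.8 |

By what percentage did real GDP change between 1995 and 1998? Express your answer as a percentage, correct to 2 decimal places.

20.83%

Real GDP 1995 = 5534.5 / 1.251 = 4424.06.
Real GDP 1998 = 7686.8 / 1.438 = 5345.48.
Real growth = 5345.48 / 4424.06 − 1 = 0.2083.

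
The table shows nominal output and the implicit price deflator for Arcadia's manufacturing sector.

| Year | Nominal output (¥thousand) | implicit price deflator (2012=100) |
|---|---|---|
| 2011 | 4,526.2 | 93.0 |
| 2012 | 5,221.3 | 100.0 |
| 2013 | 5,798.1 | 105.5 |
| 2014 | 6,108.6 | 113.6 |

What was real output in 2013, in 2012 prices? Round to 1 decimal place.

¥5,495.8 thousand

Real output 2013 = 5798.1 / 1.055 = 5495.83.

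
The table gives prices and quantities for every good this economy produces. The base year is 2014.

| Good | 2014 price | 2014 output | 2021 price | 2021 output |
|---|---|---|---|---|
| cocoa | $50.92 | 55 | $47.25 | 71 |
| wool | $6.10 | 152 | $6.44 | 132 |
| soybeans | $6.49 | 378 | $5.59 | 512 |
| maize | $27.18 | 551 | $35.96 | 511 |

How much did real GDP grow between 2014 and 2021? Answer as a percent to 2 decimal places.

Real GDP 2014 = Nominal GDP 2014 = 50.92·55 + 6.10·152 + 6.49·378 + 27.18·551 = 21157.20.
Real GDP 2021 (at 2014 prices) = 50.92·71 + 6.10·132 + 6.49·512 + 27.18·511 = 21632.38.
Real growth = 21632.38/21157.20 − 1 = 0.0225.

2.25%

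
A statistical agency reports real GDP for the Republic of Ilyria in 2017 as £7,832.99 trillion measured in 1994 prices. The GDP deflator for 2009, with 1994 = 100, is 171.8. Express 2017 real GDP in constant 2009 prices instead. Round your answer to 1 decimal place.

Real GDP in 2009 prices = Real GDP in 1994 prices × (P_2009/P_1994) = 7832.99 × 1.718 = 13457.08.

£13,457.1 trillion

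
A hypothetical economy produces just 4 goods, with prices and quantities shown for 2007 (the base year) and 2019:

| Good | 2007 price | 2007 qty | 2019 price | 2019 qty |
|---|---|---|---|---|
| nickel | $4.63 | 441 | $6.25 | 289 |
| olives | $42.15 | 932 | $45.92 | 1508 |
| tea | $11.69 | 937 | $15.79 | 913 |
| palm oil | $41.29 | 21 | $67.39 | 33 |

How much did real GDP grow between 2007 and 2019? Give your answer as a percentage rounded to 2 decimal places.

44.76%

Real GDP 2007 = Nominal GDP 2007 = 4.63·441 + 42.15·932 + 11.69·937 + 41.29·21 = 53146.25.
Real GDP 2019 (at 2007 prices) = 4.63·289 + 42.15·1508 + 11.69·913 + 41.29·33 = 76935.81.
Real growth = 76935.81/53146.25 − 1 = 0.4476.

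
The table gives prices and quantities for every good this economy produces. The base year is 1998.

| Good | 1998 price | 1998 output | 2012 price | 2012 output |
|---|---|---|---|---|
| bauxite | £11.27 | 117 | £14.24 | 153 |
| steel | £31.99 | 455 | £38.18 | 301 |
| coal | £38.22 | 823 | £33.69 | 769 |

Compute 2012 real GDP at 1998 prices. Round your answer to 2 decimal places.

£40744.48

Real GDP 2012 = Σ (p_1998 × q_2012) = 11.27·153 + 31.99·301 + 38.22·769 = 40744.48.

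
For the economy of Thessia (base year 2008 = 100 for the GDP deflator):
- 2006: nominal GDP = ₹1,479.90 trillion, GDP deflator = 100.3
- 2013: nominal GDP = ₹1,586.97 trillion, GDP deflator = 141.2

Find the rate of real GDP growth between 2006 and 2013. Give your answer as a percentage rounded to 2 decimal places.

-23.83%

Real GDP 2006 = 1479.90 / 1.003 = 1475.47.
Real GDP 2013 = 1586.97 / 1.412 = 1123.92.
Real growth = 1123.92 / 1475.47 − 1 = -0.2383.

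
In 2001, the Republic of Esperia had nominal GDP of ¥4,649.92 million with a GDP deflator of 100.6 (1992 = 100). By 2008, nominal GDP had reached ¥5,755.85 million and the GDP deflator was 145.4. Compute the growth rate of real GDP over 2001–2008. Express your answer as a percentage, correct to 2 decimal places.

Real GDP 2001 = 4649.92 / 1.006 = 4622.19.
Real GDP 2008 = 5755.85 / 1.454 = 3958.63.
Real growth = 3958.63 / 4622.19 − 1 = -0.1436.

-14.36%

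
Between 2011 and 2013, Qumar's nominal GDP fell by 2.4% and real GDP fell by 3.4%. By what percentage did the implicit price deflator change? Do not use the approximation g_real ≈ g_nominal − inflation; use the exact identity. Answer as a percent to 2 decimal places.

(1 + g_nom) = (1 + g_real)(1 + π), so π = 0.9760 / 0.9660 − 1 = 0.01035.

1.04%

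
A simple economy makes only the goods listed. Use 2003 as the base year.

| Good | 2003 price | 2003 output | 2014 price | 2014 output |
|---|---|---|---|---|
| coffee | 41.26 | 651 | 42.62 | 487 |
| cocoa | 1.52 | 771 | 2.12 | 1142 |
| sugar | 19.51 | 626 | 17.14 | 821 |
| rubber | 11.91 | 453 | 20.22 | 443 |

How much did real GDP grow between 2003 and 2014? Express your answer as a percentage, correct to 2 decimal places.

Real GDP 2003 = Nominal GDP 2003 = 41.26·651 + 1.52·771 + 19.51·626 + 11.91·453 = 45640.67.
Real GDP 2014 (at 2003 prices) = 41.26·487 + 1.52·1142 + 19.51·821 + 11.91·443 = 43123.30.
Real growth = 43123.30/45640.67 − 1 = -0.0552.

-5.52%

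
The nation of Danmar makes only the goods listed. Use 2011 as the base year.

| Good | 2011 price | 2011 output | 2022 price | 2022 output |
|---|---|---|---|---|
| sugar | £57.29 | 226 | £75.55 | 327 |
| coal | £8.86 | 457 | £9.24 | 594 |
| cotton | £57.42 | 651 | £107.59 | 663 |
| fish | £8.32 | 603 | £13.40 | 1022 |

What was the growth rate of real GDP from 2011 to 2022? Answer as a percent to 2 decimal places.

18.82%

Real GDP 2011 = Nominal GDP 2011 = 57.29·226 + 8.86·457 + 57.42·651 + 8.32·603 = 59393.94.
Real GDP 2022 (at 2011 prices) = 57.29·327 + 8.86·594 + 57.42·663 + 8.32·1022 = 70569.17.
Real growth = 70569.17/59393.94 − 1 = 0.1882.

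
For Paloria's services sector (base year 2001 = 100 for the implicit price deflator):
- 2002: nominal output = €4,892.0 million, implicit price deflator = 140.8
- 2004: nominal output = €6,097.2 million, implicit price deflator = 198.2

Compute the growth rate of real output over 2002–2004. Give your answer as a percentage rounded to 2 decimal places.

Deflate each year: 2002 → 4892.0/1.408 = 3474.43; 2004 → 6097.2/1.982 = 3076.29.
So real output changed by 3076.29/3474.43 − 1 = -0.1146, i.e. -11.46%.

-11.46%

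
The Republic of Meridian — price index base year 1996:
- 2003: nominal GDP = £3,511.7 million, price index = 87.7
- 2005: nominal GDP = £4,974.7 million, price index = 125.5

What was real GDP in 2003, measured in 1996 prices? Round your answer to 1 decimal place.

Real GDP = Nominal / (price index/100) = 3511.7 / 0.877 = 4004.22.

£4,004.2 million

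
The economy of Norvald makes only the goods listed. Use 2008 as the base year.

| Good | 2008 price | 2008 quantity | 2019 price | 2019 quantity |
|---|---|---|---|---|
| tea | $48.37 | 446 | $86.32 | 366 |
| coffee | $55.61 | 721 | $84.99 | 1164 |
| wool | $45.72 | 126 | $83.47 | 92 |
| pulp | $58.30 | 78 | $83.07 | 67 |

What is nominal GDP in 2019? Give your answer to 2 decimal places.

Nominal GDP 2019 = Σ (p_2019 × q_2019) = 86.32·366 + 84.99·1164 + 83.47·92 + 83.07·67 = 143766.41.

$143766.41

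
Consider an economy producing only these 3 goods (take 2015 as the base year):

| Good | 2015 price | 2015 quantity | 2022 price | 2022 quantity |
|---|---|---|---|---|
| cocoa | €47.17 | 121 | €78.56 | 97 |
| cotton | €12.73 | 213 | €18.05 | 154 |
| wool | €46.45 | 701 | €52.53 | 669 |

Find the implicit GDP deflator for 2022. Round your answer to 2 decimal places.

Nominal GDP 2022 = 78.56·97 + 18.05·154 + 52.53·669 = 45542.59.
Real GDP 2022 (at 2015 prices) = 47.17·97 + 12.73·154 + 46.45·669 = 37610.96.
Deflator = Nominal/Real × 100 = 45542.59/37610.96 × 100 = 121.089.

121.09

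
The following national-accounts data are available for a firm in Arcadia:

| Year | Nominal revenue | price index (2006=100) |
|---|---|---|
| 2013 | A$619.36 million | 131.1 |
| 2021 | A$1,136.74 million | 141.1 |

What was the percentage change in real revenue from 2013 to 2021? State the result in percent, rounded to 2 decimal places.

Deflate each year: 2013 → 619.36/1.311 = 472.43; 2021 → 1136.74/1.411 = 805.63.
So real revenue changed by 805.63/472.43 − 1 = 0.7053, i.e. 70.53%.

70.53%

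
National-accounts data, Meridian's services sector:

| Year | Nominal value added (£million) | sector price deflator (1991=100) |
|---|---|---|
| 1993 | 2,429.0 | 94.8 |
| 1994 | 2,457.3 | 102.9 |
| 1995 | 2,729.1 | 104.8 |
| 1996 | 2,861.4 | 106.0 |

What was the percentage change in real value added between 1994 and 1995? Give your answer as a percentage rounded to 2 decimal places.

9.05%

Real value added 1994 = 2457.3/1.029 = 2388.05.
Real value added 1995 = 2729.1/1.048 = 2604.10.
Change = 2604.10/2388.05 − 1 = 0.0905.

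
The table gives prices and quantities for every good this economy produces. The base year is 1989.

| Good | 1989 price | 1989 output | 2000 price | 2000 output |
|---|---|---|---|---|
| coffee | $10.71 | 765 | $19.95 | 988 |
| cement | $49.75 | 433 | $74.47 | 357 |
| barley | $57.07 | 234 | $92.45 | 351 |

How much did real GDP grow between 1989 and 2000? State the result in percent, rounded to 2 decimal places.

12.26%

Real GDP 1989 = Nominal GDP 1989 = 10.71·765 + 49.75·433 + 57.07·234 = 43089.28.
Real GDP 2000 (at 1989 prices) = 10.71·988 + 49.75·357 + 57.07·351 = 48373.80.
Real growth = 48373.80/43089.28 − 1 = 0.1226.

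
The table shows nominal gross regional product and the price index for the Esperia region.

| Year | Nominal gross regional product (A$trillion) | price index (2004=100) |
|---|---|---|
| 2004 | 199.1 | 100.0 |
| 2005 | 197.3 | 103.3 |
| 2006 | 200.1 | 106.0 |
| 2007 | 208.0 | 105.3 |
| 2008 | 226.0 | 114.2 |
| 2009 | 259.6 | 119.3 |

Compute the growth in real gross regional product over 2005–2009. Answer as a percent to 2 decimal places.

Real gross regional product 2005 = 197.3/1.033 = 191.00.
Real gross regional product 2009 = 259.6/1.193 = 217.60.
Change = 217.60/191.00 − 1 = 0.1393.

13.93%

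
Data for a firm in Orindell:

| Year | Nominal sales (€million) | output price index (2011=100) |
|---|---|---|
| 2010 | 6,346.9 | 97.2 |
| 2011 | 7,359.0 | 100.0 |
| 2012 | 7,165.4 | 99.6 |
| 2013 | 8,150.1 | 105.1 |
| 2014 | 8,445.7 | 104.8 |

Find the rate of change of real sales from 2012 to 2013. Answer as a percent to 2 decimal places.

7.79%

Real sales 2012 = 7165.4/0.996 = 7194.18.
Real sales 2013 = 8150.1/1.051 = 7754.61.
Change = 7754.61/7194.18 − 1 = 0.0779.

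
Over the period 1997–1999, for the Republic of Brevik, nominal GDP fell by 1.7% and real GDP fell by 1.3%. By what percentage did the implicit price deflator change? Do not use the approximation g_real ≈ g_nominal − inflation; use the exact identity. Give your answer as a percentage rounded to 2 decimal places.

-0.41%

(1 + g_nom) = (1 + g_real)(1 + π), so π = 0.9830 / 0.9870 − 1 = -0.00405.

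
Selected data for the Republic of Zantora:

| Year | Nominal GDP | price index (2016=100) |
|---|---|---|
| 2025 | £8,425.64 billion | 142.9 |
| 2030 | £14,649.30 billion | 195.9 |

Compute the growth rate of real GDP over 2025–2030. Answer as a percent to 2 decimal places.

Real GDP 2025 = 8425.64 / 1.429 = 5896.18.
Real GDP 2030 = 14649.30 / 1.959 = 7477.95.
Real growth = 7477.95 / 5896.18 − 1 = 0.2683.

26.83%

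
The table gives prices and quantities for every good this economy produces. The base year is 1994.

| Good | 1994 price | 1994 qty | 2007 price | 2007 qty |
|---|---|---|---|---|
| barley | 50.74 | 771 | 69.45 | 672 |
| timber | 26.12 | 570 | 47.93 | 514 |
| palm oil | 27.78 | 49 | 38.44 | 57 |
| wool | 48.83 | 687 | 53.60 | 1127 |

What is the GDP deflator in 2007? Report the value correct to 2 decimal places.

128.58

Nominal GDP 2007 = 69.45·672 + 47.93·514 + 38.44·57 + 53.60·1127 = 133904.70.
Real GDP 2007 (at 1994 prices) = 50.74·672 + 26.12·514 + 27.78·57 + 48.83·1127 = 104137.83.
Deflator = Nominal/Real × 100 = 133904.70/104137.83 × 100 = 128.584.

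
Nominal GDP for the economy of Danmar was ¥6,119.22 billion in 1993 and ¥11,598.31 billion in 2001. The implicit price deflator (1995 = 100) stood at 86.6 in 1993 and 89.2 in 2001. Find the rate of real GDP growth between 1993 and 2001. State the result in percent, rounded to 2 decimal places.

84.01%

Deflate each year: 1993 → 6119.22/0.866 = 7066.07; 2001 → 11598.31/0.892 = 13002.59.
So real GDP changed by 13002.59/7066.07 − 1 = 0.8401, i.e. 84.01%.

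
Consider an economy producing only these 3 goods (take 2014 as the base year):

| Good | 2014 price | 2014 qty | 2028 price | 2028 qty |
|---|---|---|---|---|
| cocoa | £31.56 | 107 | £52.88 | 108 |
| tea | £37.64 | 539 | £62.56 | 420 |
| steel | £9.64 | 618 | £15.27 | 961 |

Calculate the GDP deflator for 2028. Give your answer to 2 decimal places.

163.83

Nominal GDP 2028 = 52.88·108 + 62.56·420 + 15.27·961 = 46660.71.
Real GDP 2028 (at 2014 prices) = 31.56·108 + 37.64·420 + 9.64·961 = 28481.32.
Deflator = Nominal/Real × 100 = 46660.71/28481.32 × 100 = 163.829.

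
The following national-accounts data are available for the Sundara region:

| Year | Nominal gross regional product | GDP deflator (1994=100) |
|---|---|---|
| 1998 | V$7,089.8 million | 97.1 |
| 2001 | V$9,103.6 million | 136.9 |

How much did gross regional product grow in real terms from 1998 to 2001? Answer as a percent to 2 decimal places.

-8.93%

Real gross regional product 1998 = 7089.8 / 0.971 = 7301.54.
Real gross regional product 2001 = 9103.6 / 1.369 = 6649.82.
Real growth = 6649.82 / 7301.54 − 1 = -0.0893.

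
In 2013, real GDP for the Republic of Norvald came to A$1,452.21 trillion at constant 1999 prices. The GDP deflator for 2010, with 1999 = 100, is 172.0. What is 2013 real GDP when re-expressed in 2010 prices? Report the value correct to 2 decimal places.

Real GDP in 2010 prices = Real GDP in 1999 prices × (P_2010/P_1999) = 1452.21 × 1.720 = 2497.80.

A$2,497.80 trillion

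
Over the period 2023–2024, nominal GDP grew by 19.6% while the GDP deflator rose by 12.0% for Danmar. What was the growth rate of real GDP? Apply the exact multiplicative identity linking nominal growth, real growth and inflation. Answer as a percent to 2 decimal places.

6.79%

(1 + g_nom) = (1 + g_real)(1 + π), so g_real = 1.1960 / 1.1200 − 1 = 0.06786.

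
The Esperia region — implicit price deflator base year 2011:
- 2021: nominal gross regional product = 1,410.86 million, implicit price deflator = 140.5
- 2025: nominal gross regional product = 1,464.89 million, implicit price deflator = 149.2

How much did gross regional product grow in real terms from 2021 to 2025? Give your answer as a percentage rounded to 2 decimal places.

Real gross regional product 2021 = 1410.86 / 1.405 = 1004.17.
Real gross regional product 2025 = 1464.89 / 1.492 = 981.83.
Real growth = 981.83 / 1004.17 − 1 = -0.0222.

-2.22%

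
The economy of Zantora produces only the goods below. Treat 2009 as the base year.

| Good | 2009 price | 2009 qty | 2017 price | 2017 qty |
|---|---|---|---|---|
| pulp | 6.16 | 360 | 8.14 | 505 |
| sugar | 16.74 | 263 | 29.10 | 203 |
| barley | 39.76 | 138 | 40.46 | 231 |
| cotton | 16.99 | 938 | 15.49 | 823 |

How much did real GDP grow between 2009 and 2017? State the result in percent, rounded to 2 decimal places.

Real GDP 2009 = Nominal GDP 2009 = 6.16·360 + 16.74·263 + 39.76·138 + 16.99·938 = 28043.72.
Real GDP 2017 (at 2009 prices) = 6.16·505 + 16.74·203 + 39.76·231 + 16.99·823 = 29676.35.
Real growth = 29676.35/28043.72 − 1 = 0.0582.

5.82%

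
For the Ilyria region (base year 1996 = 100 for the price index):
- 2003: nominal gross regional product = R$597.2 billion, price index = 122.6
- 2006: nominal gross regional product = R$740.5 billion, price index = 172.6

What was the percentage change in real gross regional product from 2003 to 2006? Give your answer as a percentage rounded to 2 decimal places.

-11.92%

Deflate each year: 2003 → 597.2/1.226 = 487.11; 2006 → 740.5/1.726 = 429.03.
So real gross regional product changed by 429.03/487.11 − 1 = -0.1192, i.e. -11.92%.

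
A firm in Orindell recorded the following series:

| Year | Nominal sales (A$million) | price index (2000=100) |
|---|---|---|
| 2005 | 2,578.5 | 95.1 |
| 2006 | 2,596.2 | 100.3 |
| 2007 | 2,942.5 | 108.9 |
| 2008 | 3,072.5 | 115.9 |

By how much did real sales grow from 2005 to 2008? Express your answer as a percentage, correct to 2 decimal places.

-2.23%

Real sales 2005 = 2578.5/0.951 = 2711.36.
Real sales 2008 = 3072.5/1.159 = 2650.99.
Change = 2650.99/2711.36 − 1 = -0.0223.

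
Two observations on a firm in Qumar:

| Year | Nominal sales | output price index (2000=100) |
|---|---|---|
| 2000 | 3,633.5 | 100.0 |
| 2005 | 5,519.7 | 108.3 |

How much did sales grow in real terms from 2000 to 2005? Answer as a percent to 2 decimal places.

Real sales 2000 = 3633.5 / 1.000 = 3633.50.
Real sales 2005 = 5519.7 / 1.083 = 5096.68.
Real growth = 5096.68 / 3633.50 − 1 = 0.4027.

40.27%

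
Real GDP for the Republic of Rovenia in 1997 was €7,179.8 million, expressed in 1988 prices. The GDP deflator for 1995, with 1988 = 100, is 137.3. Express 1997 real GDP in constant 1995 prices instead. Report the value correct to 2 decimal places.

Real GDP in 1995 prices = Real GDP in 1988 prices × (P_1995/P_1988) = 7179.8 × 1.373 = 9857.87.

€9,857.87 million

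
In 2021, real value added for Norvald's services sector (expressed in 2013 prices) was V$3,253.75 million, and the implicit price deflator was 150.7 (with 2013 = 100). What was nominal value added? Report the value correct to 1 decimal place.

V$4,903.4 million

Nominal value added = Real × (implicit price deflator/100) = 3253.75 × 1.507 = 4903.40.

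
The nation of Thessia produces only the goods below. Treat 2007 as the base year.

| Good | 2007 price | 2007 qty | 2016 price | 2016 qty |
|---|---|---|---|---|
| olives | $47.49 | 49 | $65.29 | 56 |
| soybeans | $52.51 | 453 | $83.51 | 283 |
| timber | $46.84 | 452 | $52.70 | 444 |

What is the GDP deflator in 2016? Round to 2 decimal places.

Nominal GDP 2016 = 65.29·56 + 83.51·283 + 52.70·444 = 50688.37.
Real GDP 2016 (at 2007 prices) = 47.49·56 + 52.51·283 + 46.84·444 = 38316.73.
Deflator = Nominal/Real × 100 = 50688.37/38316.73 × 100 = 132.288.

132.29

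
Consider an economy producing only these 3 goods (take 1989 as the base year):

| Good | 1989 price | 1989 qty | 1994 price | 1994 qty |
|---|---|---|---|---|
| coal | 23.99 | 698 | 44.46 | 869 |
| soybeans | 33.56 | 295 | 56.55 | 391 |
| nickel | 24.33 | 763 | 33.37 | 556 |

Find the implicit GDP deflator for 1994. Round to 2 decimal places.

166.96

Nominal GDP 1994 = 44.46·869 + 56.55·391 + 33.37·556 = 79300.51.
Real GDP 1994 (at 1989 prices) = 23.99·869 + 33.56·391 + 24.33·556 = 47496.75.
Deflator = Nominal/Real × 100 = 79300.51/47496.75 × 100 = 166.960.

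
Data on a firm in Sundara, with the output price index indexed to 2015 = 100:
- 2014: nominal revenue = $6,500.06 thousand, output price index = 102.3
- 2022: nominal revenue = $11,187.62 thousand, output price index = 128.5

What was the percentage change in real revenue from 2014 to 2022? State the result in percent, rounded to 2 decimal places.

Real revenue 2014 = 6500.06 / 1.023 = 6353.92.
Real revenue 2022 = 11187.62 / 1.285 = 8706.32.
Real growth = 8706.32 / 6353.92 − 1 = 0.3702.

37.02%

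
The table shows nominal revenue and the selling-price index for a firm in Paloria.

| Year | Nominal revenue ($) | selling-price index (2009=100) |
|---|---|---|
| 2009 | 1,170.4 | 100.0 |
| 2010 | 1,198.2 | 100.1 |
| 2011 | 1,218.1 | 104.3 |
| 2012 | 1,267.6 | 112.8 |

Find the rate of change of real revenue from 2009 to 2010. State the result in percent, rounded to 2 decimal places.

Real revenue 2009 = 1170.4/1.000 = 1170.40.
Real revenue 2010 = 1198.2/1.001 = 1197.00.
Change = 1197.00/1170.40 − 1 = 0.0227.

2.27%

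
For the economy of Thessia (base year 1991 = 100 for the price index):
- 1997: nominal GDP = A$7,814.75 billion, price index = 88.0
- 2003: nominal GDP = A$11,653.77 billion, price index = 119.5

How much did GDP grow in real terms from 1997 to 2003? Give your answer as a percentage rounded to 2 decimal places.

9.82%

Deflate each year: 1997 → 7814.75/0.880 = 8880.40; 2003 → 11653.77/1.195 = 9752.11.
So real GDP changed by 9752.11/8880.40 − 1 = 0.0982, i.e. 9.82%.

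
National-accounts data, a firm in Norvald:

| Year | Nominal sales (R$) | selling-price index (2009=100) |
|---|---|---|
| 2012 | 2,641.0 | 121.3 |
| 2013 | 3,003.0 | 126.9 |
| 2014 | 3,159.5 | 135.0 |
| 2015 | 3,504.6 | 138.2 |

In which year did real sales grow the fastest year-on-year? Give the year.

2013

2013: real = 3003.0/1.269 = 2366.43; growth vs 2012 (2177.25) = 8.69%.
2014: real = 3159.5/1.350 = 2340.37; growth vs 2013 (2366.43) = -1.10%.
2015: real = 3504.6/1.382 = 2535.89; growth vs 2014 (2340.37) = 8.35%.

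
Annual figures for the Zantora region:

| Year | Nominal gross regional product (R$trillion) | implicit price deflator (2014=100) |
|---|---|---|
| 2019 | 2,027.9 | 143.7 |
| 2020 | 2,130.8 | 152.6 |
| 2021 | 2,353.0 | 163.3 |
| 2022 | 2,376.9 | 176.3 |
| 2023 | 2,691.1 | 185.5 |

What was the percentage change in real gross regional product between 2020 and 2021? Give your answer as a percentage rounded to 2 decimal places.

3.19%

Real gross regional product 2020 = 2130.8/1.526 = 1396.33.
Real gross regional product 2021 = 2353.0/1.633 = 1440.91.
Change = 1440.91/1396.33 − 1 = 0.0319.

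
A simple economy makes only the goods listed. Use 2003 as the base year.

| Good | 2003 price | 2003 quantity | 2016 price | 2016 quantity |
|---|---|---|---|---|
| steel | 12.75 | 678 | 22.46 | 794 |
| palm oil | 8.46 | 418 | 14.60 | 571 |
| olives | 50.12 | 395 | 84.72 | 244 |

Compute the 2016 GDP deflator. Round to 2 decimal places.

172.32

Nominal GDP 2016 = 22.46·794 + 14.60·571 + 84.72·244 = 46841.52.
Real GDP 2016 (at 2003 prices) = 12.75·794 + 8.46·571 + 50.12·244 = 27183.44.
Deflator = Nominal/Real × 100 = 46841.52/27183.44 × 100 = 172.316.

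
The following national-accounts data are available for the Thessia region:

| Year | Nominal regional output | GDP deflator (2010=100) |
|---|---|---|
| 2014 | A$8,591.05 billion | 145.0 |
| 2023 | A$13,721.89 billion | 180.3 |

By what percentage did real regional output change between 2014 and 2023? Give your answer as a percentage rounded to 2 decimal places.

Real regional output 2014 = 8591.05 / 1.450 = 5924.86.
Real regional output 2023 = 13721.89 / 1.803 = 7610.59.
Real growth = 7610.59 / 5924.86 − 1 = 0.2845.

28.45%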